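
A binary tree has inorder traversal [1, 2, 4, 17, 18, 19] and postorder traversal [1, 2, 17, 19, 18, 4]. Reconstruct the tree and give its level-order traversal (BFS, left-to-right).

Inorder:   [1, 2, 4, 17, 18, 19]
Postorder: [1, 2, 17, 19, 18, 4]
Algorithm: postorder visits root last, so walk postorder right-to-left;
each value is the root of the current inorder slice — split it at that
value, recurse on the right subtree first, then the left.
Recursive splits:
  root=4; inorder splits into left=[1, 2], right=[17, 18, 19]
  root=18; inorder splits into left=[17], right=[19]
  root=19; inorder splits into left=[], right=[]
  root=17; inorder splits into left=[], right=[]
  root=2; inorder splits into left=[1], right=[]
  root=1; inorder splits into left=[], right=[]
Reconstructed level-order: [4, 2, 18, 1, 17, 19]


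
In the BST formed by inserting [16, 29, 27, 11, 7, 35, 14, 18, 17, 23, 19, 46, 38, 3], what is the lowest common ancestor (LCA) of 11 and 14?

Tree insertion order: [16, 29, 27, 11, 7, 35, 14, 18, 17, 23, 19, 46, 38, 3]
Tree (level-order array): [16, 11, 29, 7, 14, 27, 35, 3, None, None, None, 18, None, None, 46, None, None, 17, 23, 38, None, None, None, 19]
In a BST, the LCA of p=11, q=14 is the first node v on the
root-to-leaf path with p <= v <= q (go left if both < v, right if both > v).
Walk from root:
  at 16: both 11 and 14 < 16, go left
  at 11: 11 <= 11 <= 14, this is the LCA
LCA = 11


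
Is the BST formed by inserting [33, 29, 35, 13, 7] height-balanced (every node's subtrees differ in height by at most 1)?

Tree (level-order array): [33, 29, 35, 13, None, None, None, 7]
Definition: a tree is height-balanced if, at every node, |h(left) - h(right)| <= 1 (empty subtree has height -1).
Bottom-up per-node check:
  node 7: h_left=-1, h_right=-1, diff=0 [OK], height=0
  node 13: h_left=0, h_right=-1, diff=1 [OK], height=1
  node 29: h_left=1, h_right=-1, diff=2 [FAIL (|1--1|=2 > 1)], height=2
  node 35: h_left=-1, h_right=-1, diff=0 [OK], height=0
  node 33: h_left=2, h_right=0, diff=2 [FAIL (|2-0|=2 > 1)], height=3
Node 29 violates the condition: |1 - -1| = 2 > 1.
Result: Not balanced


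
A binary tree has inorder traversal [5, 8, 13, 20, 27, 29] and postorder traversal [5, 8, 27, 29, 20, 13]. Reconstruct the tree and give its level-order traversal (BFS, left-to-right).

Inorder:   [5, 8, 13, 20, 27, 29]
Postorder: [5, 8, 27, 29, 20, 13]
Algorithm: postorder visits root last, so walk postorder right-to-left;
each value is the root of the current inorder slice — split it at that
value, recurse on the right subtree first, then the left.
Recursive splits:
  root=13; inorder splits into left=[5, 8], right=[20, 27, 29]
  root=20; inorder splits into left=[], right=[27, 29]
  root=29; inorder splits into left=[27], right=[]
  root=27; inorder splits into left=[], right=[]
  root=8; inorder splits into left=[5], right=[]
  root=5; inorder splits into left=[], right=[]
Reconstructed level-order: [13, 8, 20, 5, 29, 27]


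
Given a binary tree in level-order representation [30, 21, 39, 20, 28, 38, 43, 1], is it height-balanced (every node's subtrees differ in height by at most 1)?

Tree (level-order array): [30, 21, 39, 20, 28, 38, 43, 1]
Definition: a tree is height-balanced if, at every node, |h(left) - h(right)| <= 1 (empty subtree has height -1).
Bottom-up per-node check:
  node 1: h_left=-1, h_right=-1, diff=0 [OK], height=0
  node 20: h_left=0, h_right=-1, diff=1 [OK], height=1
  node 28: h_left=-1, h_right=-1, diff=0 [OK], height=0
  node 21: h_left=1, h_right=0, diff=1 [OK], height=2
  node 38: h_left=-1, h_right=-1, diff=0 [OK], height=0
  node 43: h_left=-1, h_right=-1, diff=0 [OK], height=0
  node 39: h_left=0, h_right=0, diff=0 [OK], height=1
  node 30: h_left=2, h_right=1, diff=1 [OK], height=3
All nodes satisfy the balance condition.
Result: Balanced


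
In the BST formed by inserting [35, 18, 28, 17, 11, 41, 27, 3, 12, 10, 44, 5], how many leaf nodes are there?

Tree built from: [35, 18, 28, 17, 11, 41, 27, 3, 12, 10, 44, 5]
Tree (level-order array): [35, 18, 41, 17, 28, None, 44, 11, None, 27, None, None, None, 3, 12, None, None, None, 10, None, None, 5]
Rule: A leaf has 0 children.
Per-node child counts:
  node 35: 2 child(ren)
  node 18: 2 child(ren)
  node 17: 1 child(ren)
  node 11: 2 child(ren)
  node 3: 1 child(ren)
  node 10: 1 child(ren)
  node 5: 0 child(ren)
  node 12: 0 child(ren)
  node 28: 1 child(ren)
  node 27: 0 child(ren)
  node 41: 1 child(ren)
  node 44: 0 child(ren)
Matching nodes: [5, 12, 27, 44]
Count of leaf nodes: 4


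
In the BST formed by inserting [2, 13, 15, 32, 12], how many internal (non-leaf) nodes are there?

Tree built from: [2, 13, 15, 32, 12]
Tree (level-order array): [2, None, 13, 12, 15, None, None, None, 32]
Rule: An internal node has at least one child.
Per-node child counts:
  node 2: 1 child(ren)
  node 13: 2 child(ren)
  node 12: 0 child(ren)
  node 15: 1 child(ren)
  node 32: 0 child(ren)
Matching nodes: [2, 13, 15]
Count of internal (non-leaf) nodes: 3


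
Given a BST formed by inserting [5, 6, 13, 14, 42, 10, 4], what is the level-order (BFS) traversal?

Tree insertion order: [5, 6, 13, 14, 42, 10, 4]
Tree (level-order array): [5, 4, 6, None, None, None, 13, 10, 14, None, None, None, 42]
BFS from the root, enqueuing left then right child of each popped node:
  queue [5] -> pop 5, enqueue [4, 6], visited so far: [5]
  queue [4, 6] -> pop 4, enqueue [none], visited so far: [5, 4]
  queue [6] -> pop 6, enqueue [13], visited so far: [5, 4, 6]
  queue [13] -> pop 13, enqueue [10, 14], visited so far: [5, 4, 6, 13]
  queue [10, 14] -> pop 10, enqueue [none], visited so far: [5, 4, 6, 13, 10]
  queue [14] -> pop 14, enqueue [42], visited so far: [5, 4, 6, 13, 10, 14]
  queue [42] -> pop 42, enqueue [none], visited so far: [5, 4, 6, 13, 10, 14, 42]
Result: [5, 4, 6, 13, 10, 14, 42]


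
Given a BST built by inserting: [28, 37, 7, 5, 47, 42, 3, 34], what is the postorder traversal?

Tree insertion order: [28, 37, 7, 5, 47, 42, 3, 34]
Tree (level-order array): [28, 7, 37, 5, None, 34, 47, 3, None, None, None, 42]
Postorder traversal: [3, 5, 7, 34, 42, 47, 37, 28]


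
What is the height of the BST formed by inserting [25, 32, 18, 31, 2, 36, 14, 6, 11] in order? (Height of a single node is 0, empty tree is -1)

Insertion order: [25, 32, 18, 31, 2, 36, 14, 6, 11]
Tree (level-order array): [25, 18, 32, 2, None, 31, 36, None, 14, None, None, None, None, 6, None, None, 11]
Compute height bottom-up (empty subtree = -1):
  height(11) = 1 + max(-1, -1) = 0
  height(6) = 1 + max(-1, 0) = 1
  height(14) = 1 + max(1, -1) = 2
  height(2) = 1 + max(-1, 2) = 3
  height(18) = 1 + max(3, -1) = 4
  height(31) = 1 + max(-1, -1) = 0
  height(36) = 1 + max(-1, -1) = 0
  height(32) = 1 + max(0, 0) = 1
  height(25) = 1 + max(4, 1) = 5
Height = 5


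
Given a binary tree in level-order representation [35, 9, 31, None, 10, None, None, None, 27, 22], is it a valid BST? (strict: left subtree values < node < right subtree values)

Level-order array: [35, 9, 31, None, 10, None, None, None, 27, 22]
Validate using subtree bounds (lo, hi): at each node, require lo < value < hi,
then recurse left with hi=value and right with lo=value.
Preorder trace (stopping at first violation):
  at node 35 with bounds (-inf, +inf): OK
  at node 9 with bounds (-inf, 35): OK
  at node 10 with bounds (9, 35): OK
  at node 27 with bounds (10, 35): OK
  at node 22 with bounds (10, 27): OK
  at node 31 with bounds (35, +inf): VIOLATION
Node 31 violates its bound: not (35 < 31 < +inf).
Result: Not a valid BST


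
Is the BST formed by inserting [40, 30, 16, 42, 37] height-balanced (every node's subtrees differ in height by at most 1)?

Tree (level-order array): [40, 30, 42, 16, 37]
Definition: a tree is height-balanced if, at every node, |h(left) - h(right)| <= 1 (empty subtree has height -1).
Bottom-up per-node check:
  node 16: h_left=-1, h_right=-1, diff=0 [OK], height=0
  node 37: h_left=-1, h_right=-1, diff=0 [OK], height=0
  node 30: h_left=0, h_right=0, diff=0 [OK], height=1
  node 42: h_left=-1, h_right=-1, diff=0 [OK], height=0
  node 40: h_left=1, h_right=0, diff=1 [OK], height=2
All nodes satisfy the balance condition.
Result: Balanced


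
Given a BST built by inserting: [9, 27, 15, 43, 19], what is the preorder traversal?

Tree insertion order: [9, 27, 15, 43, 19]
Tree (level-order array): [9, None, 27, 15, 43, None, 19]
Preorder traversal: [9, 27, 15, 19, 43]


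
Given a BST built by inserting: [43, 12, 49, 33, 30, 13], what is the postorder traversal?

Tree insertion order: [43, 12, 49, 33, 30, 13]
Tree (level-order array): [43, 12, 49, None, 33, None, None, 30, None, 13]
Postorder traversal: [13, 30, 33, 12, 49, 43]


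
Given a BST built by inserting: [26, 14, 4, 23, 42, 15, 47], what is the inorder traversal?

Tree insertion order: [26, 14, 4, 23, 42, 15, 47]
Tree (level-order array): [26, 14, 42, 4, 23, None, 47, None, None, 15]
Inorder traversal: [4, 14, 15, 23, 26, 42, 47]


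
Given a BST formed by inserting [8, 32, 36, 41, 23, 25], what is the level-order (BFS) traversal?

Tree insertion order: [8, 32, 36, 41, 23, 25]
Tree (level-order array): [8, None, 32, 23, 36, None, 25, None, 41]
BFS from the root, enqueuing left then right child of each popped node:
  queue [8] -> pop 8, enqueue [32], visited so far: [8]
  queue [32] -> pop 32, enqueue [23, 36], visited so far: [8, 32]
  queue [23, 36] -> pop 23, enqueue [25], visited so far: [8, 32, 23]
  queue [36, 25] -> pop 36, enqueue [41], visited so far: [8, 32, 23, 36]
  queue [25, 41] -> pop 25, enqueue [none], visited so far: [8, 32, 23, 36, 25]
  queue [41] -> pop 41, enqueue [none], visited so far: [8, 32, 23, 36, 25, 41]
Result: [8, 32, 23, 36, 25, 41]


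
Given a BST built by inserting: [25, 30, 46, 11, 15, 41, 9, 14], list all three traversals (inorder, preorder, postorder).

Tree insertion order: [25, 30, 46, 11, 15, 41, 9, 14]
Tree (level-order array): [25, 11, 30, 9, 15, None, 46, None, None, 14, None, 41]
Inorder (L, root, R): [9, 11, 14, 15, 25, 30, 41, 46]
Preorder (root, L, R): [25, 11, 9, 15, 14, 30, 46, 41]
Postorder (L, R, root): [9, 14, 15, 11, 41, 46, 30, 25]


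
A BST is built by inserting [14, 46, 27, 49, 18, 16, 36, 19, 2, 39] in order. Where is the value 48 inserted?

Starting tree (level order): [14, 2, 46, None, None, 27, 49, 18, 36, None, None, 16, 19, None, 39]
Insertion path: 14 -> 46 -> 49
Result: insert 48 as left child of 49
Final tree (level order): [14, 2, 46, None, None, 27, 49, 18, 36, 48, None, 16, 19, None, 39]


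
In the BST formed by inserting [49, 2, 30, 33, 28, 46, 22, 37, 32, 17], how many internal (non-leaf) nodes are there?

Tree built from: [49, 2, 30, 33, 28, 46, 22, 37, 32, 17]
Tree (level-order array): [49, 2, None, None, 30, 28, 33, 22, None, 32, 46, 17, None, None, None, 37]
Rule: An internal node has at least one child.
Per-node child counts:
  node 49: 1 child(ren)
  node 2: 1 child(ren)
  node 30: 2 child(ren)
  node 28: 1 child(ren)
  node 22: 1 child(ren)
  node 17: 0 child(ren)
  node 33: 2 child(ren)
  node 32: 0 child(ren)
  node 46: 1 child(ren)
  node 37: 0 child(ren)
Matching nodes: [49, 2, 30, 28, 22, 33, 46]
Count of internal (non-leaf) nodes: 7


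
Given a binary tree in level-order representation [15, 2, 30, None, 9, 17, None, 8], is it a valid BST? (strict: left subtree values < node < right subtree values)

Level-order array: [15, 2, 30, None, 9, 17, None, 8]
Validate using subtree bounds (lo, hi): at each node, require lo < value < hi,
then recurse left with hi=value and right with lo=value.
Preorder trace (stopping at first violation):
  at node 15 with bounds (-inf, +inf): OK
  at node 2 with bounds (-inf, 15): OK
  at node 9 with bounds (2, 15): OK
  at node 8 with bounds (2, 9): OK
  at node 30 with bounds (15, +inf): OK
  at node 17 with bounds (15, 30): OK
No violation found at any node.
Result: Valid BST


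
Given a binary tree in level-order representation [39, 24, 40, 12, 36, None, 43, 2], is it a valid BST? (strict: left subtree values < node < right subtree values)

Level-order array: [39, 24, 40, 12, 36, None, 43, 2]
Validate using subtree bounds (lo, hi): at each node, require lo < value < hi,
then recurse left with hi=value and right with lo=value.
Preorder trace (stopping at first violation):
  at node 39 with bounds (-inf, +inf): OK
  at node 24 with bounds (-inf, 39): OK
  at node 12 with bounds (-inf, 24): OK
  at node 2 with bounds (-inf, 12): OK
  at node 36 with bounds (24, 39): OK
  at node 40 with bounds (39, +inf): OK
  at node 43 with bounds (40, +inf): OK
No violation found at any node.
Result: Valid BST


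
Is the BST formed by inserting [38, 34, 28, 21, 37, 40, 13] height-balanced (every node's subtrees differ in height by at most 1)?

Tree (level-order array): [38, 34, 40, 28, 37, None, None, 21, None, None, None, 13]
Definition: a tree is height-balanced if, at every node, |h(left) - h(right)| <= 1 (empty subtree has height -1).
Bottom-up per-node check:
  node 13: h_left=-1, h_right=-1, diff=0 [OK], height=0
  node 21: h_left=0, h_right=-1, diff=1 [OK], height=1
  node 28: h_left=1, h_right=-1, diff=2 [FAIL (|1--1|=2 > 1)], height=2
  node 37: h_left=-1, h_right=-1, diff=0 [OK], height=0
  node 34: h_left=2, h_right=0, diff=2 [FAIL (|2-0|=2 > 1)], height=3
  node 40: h_left=-1, h_right=-1, diff=0 [OK], height=0
  node 38: h_left=3, h_right=0, diff=3 [FAIL (|3-0|=3 > 1)], height=4
Node 28 violates the condition: |1 - -1| = 2 > 1.
Result: Not balanced


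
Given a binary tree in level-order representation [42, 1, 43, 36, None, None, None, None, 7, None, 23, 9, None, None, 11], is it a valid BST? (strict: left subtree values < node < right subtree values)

Level-order array: [42, 1, 43, 36, None, None, None, None, 7, None, 23, 9, None, None, 11]
Validate using subtree bounds (lo, hi): at each node, require lo < value < hi,
then recurse left with hi=value and right with lo=value.
Preorder trace (stopping at first violation):
  at node 42 with bounds (-inf, +inf): OK
  at node 1 with bounds (-inf, 42): OK
  at node 36 with bounds (-inf, 1): VIOLATION
Node 36 violates its bound: not (-inf < 36 < 1).
Result: Not a valid BST


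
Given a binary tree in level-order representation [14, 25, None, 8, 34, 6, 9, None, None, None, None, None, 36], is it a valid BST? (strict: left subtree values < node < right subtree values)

Level-order array: [14, 25, None, 8, 34, 6, 9, None, None, None, None, None, 36]
Validate using subtree bounds (lo, hi): at each node, require lo < value < hi,
then recurse left with hi=value and right with lo=value.
Preorder trace (stopping at first violation):
  at node 14 with bounds (-inf, +inf): OK
  at node 25 with bounds (-inf, 14): VIOLATION
Node 25 violates its bound: not (-inf < 25 < 14).
Result: Not a valid BST


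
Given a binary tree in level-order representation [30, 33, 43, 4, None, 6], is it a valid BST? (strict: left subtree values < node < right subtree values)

Level-order array: [30, 33, 43, 4, None, 6]
Validate using subtree bounds (lo, hi): at each node, require lo < value < hi,
then recurse left with hi=value and right with lo=value.
Preorder trace (stopping at first violation):
  at node 30 with bounds (-inf, +inf): OK
  at node 33 with bounds (-inf, 30): VIOLATION
Node 33 violates its bound: not (-inf < 33 < 30).
Result: Not a valid BST


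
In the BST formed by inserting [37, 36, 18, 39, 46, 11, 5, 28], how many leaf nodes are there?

Tree built from: [37, 36, 18, 39, 46, 11, 5, 28]
Tree (level-order array): [37, 36, 39, 18, None, None, 46, 11, 28, None, None, 5]
Rule: A leaf has 0 children.
Per-node child counts:
  node 37: 2 child(ren)
  node 36: 1 child(ren)
  node 18: 2 child(ren)
  node 11: 1 child(ren)
  node 5: 0 child(ren)
  node 28: 0 child(ren)
  node 39: 1 child(ren)
  node 46: 0 child(ren)
Matching nodes: [5, 28, 46]
Count of leaf nodes: 3


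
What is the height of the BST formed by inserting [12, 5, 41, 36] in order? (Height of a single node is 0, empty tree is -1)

Insertion order: [12, 5, 41, 36]
Tree (level-order array): [12, 5, 41, None, None, 36]
Compute height bottom-up (empty subtree = -1):
  height(5) = 1 + max(-1, -1) = 0
  height(36) = 1 + max(-1, -1) = 0
  height(41) = 1 + max(0, -1) = 1
  height(12) = 1 + max(0, 1) = 2
Height = 2


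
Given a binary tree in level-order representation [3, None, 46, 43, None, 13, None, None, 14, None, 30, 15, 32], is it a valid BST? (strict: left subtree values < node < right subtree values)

Level-order array: [3, None, 46, 43, None, 13, None, None, 14, None, 30, 15, 32]
Validate using subtree bounds (lo, hi): at each node, require lo < value < hi,
then recurse left with hi=value and right with lo=value.
Preorder trace (stopping at first violation):
  at node 3 with bounds (-inf, +inf): OK
  at node 46 with bounds (3, +inf): OK
  at node 43 with bounds (3, 46): OK
  at node 13 with bounds (3, 43): OK
  at node 14 with bounds (13, 43): OK
  at node 30 with bounds (14, 43): OK
  at node 15 with bounds (14, 30): OK
  at node 32 with bounds (30, 43): OK
No violation found at any node.
Result: Valid BST


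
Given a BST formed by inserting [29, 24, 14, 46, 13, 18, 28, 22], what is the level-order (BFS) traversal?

Tree insertion order: [29, 24, 14, 46, 13, 18, 28, 22]
Tree (level-order array): [29, 24, 46, 14, 28, None, None, 13, 18, None, None, None, None, None, 22]
BFS from the root, enqueuing left then right child of each popped node:
  queue [29] -> pop 29, enqueue [24, 46], visited so far: [29]
  queue [24, 46] -> pop 24, enqueue [14, 28], visited so far: [29, 24]
  queue [46, 14, 28] -> pop 46, enqueue [none], visited so far: [29, 24, 46]
  queue [14, 28] -> pop 14, enqueue [13, 18], visited so far: [29, 24, 46, 14]
  queue [28, 13, 18] -> pop 28, enqueue [none], visited so far: [29, 24, 46, 14, 28]
  queue [13, 18] -> pop 13, enqueue [none], visited so far: [29, 24, 46, 14, 28, 13]
  queue [18] -> pop 18, enqueue [22], visited so far: [29, 24, 46, 14, 28, 13, 18]
  queue [22] -> pop 22, enqueue [none], visited so far: [29, 24, 46, 14, 28, 13, 18, 22]
Result: [29, 24, 46, 14, 28, 13, 18, 22]


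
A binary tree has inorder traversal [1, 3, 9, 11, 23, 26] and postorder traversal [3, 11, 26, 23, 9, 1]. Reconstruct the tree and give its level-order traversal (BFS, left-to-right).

Inorder:   [1, 3, 9, 11, 23, 26]
Postorder: [3, 11, 26, 23, 9, 1]
Algorithm: postorder visits root last, so walk postorder right-to-left;
each value is the root of the current inorder slice — split it at that
value, recurse on the right subtree first, then the left.
Recursive splits:
  root=1; inorder splits into left=[], right=[3, 9, 11, 23, 26]
  root=9; inorder splits into left=[3], right=[11, 23, 26]
  root=23; inorder splits into left=[11], right=[26]
  root=26; inorder splits into left=[], right=[]
  root=11; inorder splits into left=[], right=[]
  root=3; inorder splits into left=[], right=[]
Reconstructed level-order: [1, 9, 3, 23, 11, 26]


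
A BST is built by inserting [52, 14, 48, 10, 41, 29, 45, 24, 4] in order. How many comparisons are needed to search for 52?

Search path for 52: 52
Found: True
Comparisons: 1


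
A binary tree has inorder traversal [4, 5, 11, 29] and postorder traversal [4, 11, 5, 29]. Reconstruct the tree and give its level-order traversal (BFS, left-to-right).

Inorder:   [4, 5, 11, 29]
Postorder: [4, 11, 5, 29]
Algorithm: postorder visits root last, so walk postorder right-to-left;
each value is the root of the current inorder slice — split it at that
value, recurse on the right subtree first, then the left.
Recursive splits:
  root=29; inorder splits into left=[4, 5, 11], right=[]
  root=5; inorder splits into left=[4], right=[11]
  root=11; inorder splits into left=[], right=[]
  root=4; inorder splits into left=[], right=[]
Reconstructed level-order: [29, 5, 4, 11]


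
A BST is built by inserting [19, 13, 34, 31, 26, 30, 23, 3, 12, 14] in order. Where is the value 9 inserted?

Starting tree (level order): [19, 13, 34, 3, 14, 31, None, None, 12, None, None, 26, None, None, None, 23, 30]
Insertion path: 19 -> 13 -> 3 -> 12
Result: insert 9 as left child of 12
Final tree (level order): [19, 13, 34, 3, 14, 31, None, None, 12, None, None, 26, None, 9, None, 23, 30]


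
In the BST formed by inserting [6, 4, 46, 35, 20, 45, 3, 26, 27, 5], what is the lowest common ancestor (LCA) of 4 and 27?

Tree insertion order: [6, 4, 46, 35, 20, 45, 3, 26, 27, 5]
Tree (level-order array): [6, 4, 46, 3, 5, 35, None, None, None, None, None, 20, 45, None, 26, None, None, None, 27]
In a BST, the LCA of p=4, q=27 is the first node v on the
root-to-leaf path with p <= v <= q (go left if both < v, right if both > v).
Walk from root:
  at 6: 4 <= 6 <= 27, this is the LCA
LCA = 6


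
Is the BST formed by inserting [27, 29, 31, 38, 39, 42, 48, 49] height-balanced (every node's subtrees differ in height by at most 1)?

Tree (level-order array): [27, None, 29, None, 31, None, 38, None, 39, None, 42, None, 48, None, 49]
Definition: a tree is height-balanced if, at every node, |h(left) - h(right)| <= 1 (empty subtree has height -1).
Bottom-up per-node check:
  node 49: h_left=-1, h_right=-1, diff=0 [OK], height=0
  node 48: h_left=-1, h_right=0, diff=1 [OK], height=1
  node 42: h_left=-1, h_right=1, diff=2 [FAIL (|-1-1|=2 > 1)], height=2
  node 39: h_left=-1, h_right=2, diff=3 [FAIL (|-1-2|=3 > 1)], height=3
  node 38: h_left=-1, h_right=3, diff=4 [FAIL (|-1-3|=4 > 1)], height=4
  node 31: h_left=-1, h_right=4, diff=5 [FAIL (|-1-4|=5 > 1)], height=5
  node 29: h_left=-1, h_right=5, diff=6 [FAIL (|-1-5|=6 > 1)], height=6
  node 27: h_left=-1, h_right=6, diff=7 [FAIL (|-1-6|=7 > 1)], height=7
Node 42 violates the condition: |-1 - 1| = 2 > 1.
Result: Not balanced


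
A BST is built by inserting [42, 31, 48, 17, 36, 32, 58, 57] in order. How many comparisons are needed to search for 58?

Search path for 58: 42 -> 48 -> 58
Found: True
Comparisons: 3


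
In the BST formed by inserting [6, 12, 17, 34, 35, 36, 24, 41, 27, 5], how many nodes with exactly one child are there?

Tree built from: [6, 12, 17, 34, 35, 36, 24, 41, 27, 5]
Tree (level-order array): [6, 5, 12, None, None, None, 17, None, 34, 24, 35, None, 27, None, 36, None, None, None, 41]
Rule: These are nodes with exactly 1 non-null child.
Per-node child counts:
  node 6: 2 child(ren)
  node 5: 0 child(ren)
  node 12: 1 child(ren)
  node 17: 1 child(ren)
  node 34: 2 child(ren)
  node 24: 1 child(ren)
  node 27: 0 child(ren)
  node 35: 1 child(ren)
  node 36: 1 child(ren)
  node 41: 0 child(ren)
Matching nodes: [12, 17, 24, 35, 36]
Count of nodes with exactly one child: 5


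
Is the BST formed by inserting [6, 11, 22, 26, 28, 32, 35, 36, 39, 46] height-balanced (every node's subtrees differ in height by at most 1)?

Tree (level-order array): [6, None, 11, None, 22, None, 26, None, 28, None, 32, None, 35, None, 36, None, 39, None, 46]
Definition: a tree is height-balanced if, at every node, |h(left) - h(right)| <= 1 (empty subtree has height -1).
Bottom-up per-node check:
  node 46: h_left=-1, h_right=-1, diff=0 [OK], height=0
  node 39: h_left=-1, h_right=0, diff=1 [OK], height=1
  node 36: h_left=-1, h_right=1, diff=2 [FAIL (|-1-1|=2 > 1)], height=2
  node 35: h_left=-1, h_right=2, diff=3 [FAIL (|-1-2|=3 > 1)], height=3
  node 32: h_left=-1, h_right=3, diff=4 [FAIL (|-1-3|=4 > 1)], height=4
  node 28: h_left=-1, h_right=4, diff=5 [FAIL (|-1-4|=5 > 1)], height=5
  node 26: h_left=-1, h_right=5, diff=6 [FAIL (|-1-5|=6 > 1)], height=6
  node 22: h_left=-1, h_right=6, diff=7 [FAIL (|-1-6|=7 > 1)], height=7
  node 11: h_left=-1, h_right=7, diff=8 [FAIL (|-1-7|=8 > 1)], height=8
  node 6: h_left=-1, h_right=8, diff=9 [FAIL (|-1-8|=9 > 1)], height=9
Node 36 violates the condition: |-1 - 1| = 2 > 1.
Result: Not balanced


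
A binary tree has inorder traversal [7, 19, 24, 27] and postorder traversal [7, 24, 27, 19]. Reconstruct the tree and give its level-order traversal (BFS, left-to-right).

Inorder:   [7, 19, 24, 27]
Postorder: [7, 24, 27, 19]
Algorithm: postorder visits root last, so walk postorder right-to-left;
each value is the root of the current inorder slice — split it at that
value, recurse on the right subtree first, then the left.
Recursive splits:
  root=19; inorder splits into left=[7], right=[24, 27]
  root=27; inorder splits into left=[24], right=[]
  root=24; inorder splits into left=[], right=[]
  root=7; inorder splits into left=[], right=[]
Reconstructed level-order: [19, 7, 27, 24]


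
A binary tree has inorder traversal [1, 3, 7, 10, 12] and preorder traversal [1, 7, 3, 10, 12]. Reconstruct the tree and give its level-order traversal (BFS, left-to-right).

Inorder:  [1, 3, 7, 10, 12]
Preorder: [1, 7, 3, 10, 12]
Algorithm: preorder visits root first, so consume preorder in order;
for each root, split the current inorder slice at that value into
left-subtree inorder and right-subtree inorder, then recurse.
Recursive splits:
  root=1; inorder splits into left=[], right=[3, 7, 10, 12]
  root=7; inorder splits into left=[3], right=[10, 12]
  root=3; inorder splits into left=[], right=[]
  root=10; inorder splits into left=[], right=[12]
  root=12; inorder splits into left=[], right=[]
Reconstructed level-order: [1, 7, 3, 10, 12]


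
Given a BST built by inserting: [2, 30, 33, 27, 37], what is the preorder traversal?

Tree insertion order: [2, 30, 33, 27, 37]
Tree (level-order array): [2, None, 30, 27, 33, None, None, None, 37]
Preorder traversal: [2, 30, 27, 33, 37]


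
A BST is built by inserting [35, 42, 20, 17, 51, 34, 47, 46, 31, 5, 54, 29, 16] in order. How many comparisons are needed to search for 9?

Search path for 9: 35 -> 20 -> 17 -> 5 -> 16
Found: False
Comparisons: 5


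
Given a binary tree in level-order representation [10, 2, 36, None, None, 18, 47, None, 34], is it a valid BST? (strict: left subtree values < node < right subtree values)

Level-order array: [10, 2, 36, None, None, 18, 47, None, 34]
Validate using subtree bounds (lo, hi): at each node, require lo < value < hi,
then recurse left with hi=value and right with lo=value.
Preorder trace (stopping at first violation):
  at node 10 with bounds (-inf, +inf): OK
  at node 2 with bounds (-inf, 10): OK
  at node 36 with bounds (10, +inf): OK
  at node 18 with bounds (10, 36): OK
  at node 34 with bounds (18, 36): OK
  at node 47 with bounds (36, +inf): OK
No violation found at any node.
Result: Valid BST


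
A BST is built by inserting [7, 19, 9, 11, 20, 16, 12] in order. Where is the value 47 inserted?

Starting tree (level order): [7, None, 19, 9, 20, None, 11, None, None, None, 16, 12]
Insertion path: 7 -> 19 -> 20
Result: insert 47 as right child of 20
Final tree (level order): [7, None, 19, 9, 20, None, 11, None, 47, None, 16, None, None, 12]


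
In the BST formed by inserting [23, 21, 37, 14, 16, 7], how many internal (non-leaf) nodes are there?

Tree built from: [23, 21, 37, 14, 16, 7]
Tree (level-order array): [23, 21, 37, 14, None, None, None, 7, 16]
Rule: An internal node has at least one child.
Per-node child counts:
  node 23: 2 child(ren)
  node 21: 1 child(ren)
  node 14: 2 child(ren)
  node 7: 0 child(ren)
  node 16: 0 child(ren)
  node 37: 0 child(ren)
Matching nodes: [23, 21, 14]
Count of internal (non-leaf) nodes: 3


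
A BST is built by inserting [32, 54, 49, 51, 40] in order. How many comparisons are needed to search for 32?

Search path for 32: 32
Found: True
Comparisons: 1


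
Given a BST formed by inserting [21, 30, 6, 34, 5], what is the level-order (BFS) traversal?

Tree insertion order: [21, 30, 6, 34, 5]
Tree (level-order array): [21, 6, 30, 5, None, None, 34]
BFS from the root, enqueuing left then right child of each popped node:
  queue [21] -> pop 21, enqueue [6, 30], visited so far: [21]
  queue [6, 30] -> pop 6, enqueue [5], visited so far: [21, 6]
  queue [30, 5] -> pop 30, enqueue [34], visited so far: [21, 6, 30]
  queue [5, 34] -> pop 5, enqueue [none], visited so far: [21, 6, 30, 5]
  queue [34] -> pop 34, enqueue [none], visited so far: [21, 6, 30, 5, 34]
Result: [21, 6, 30, 5, 34]


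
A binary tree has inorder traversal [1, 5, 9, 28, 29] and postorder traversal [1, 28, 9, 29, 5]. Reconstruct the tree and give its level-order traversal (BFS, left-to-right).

Inorder:   [1, 5, 9, 28, 29]
Postorder: [1, 28, 9, 29, 5]
Algorithm: postorder visits root last, so walk postorder right-to-left;
each value is the root of the current inorder slice — split it at that
value, recurse on the right subtree first, then the left.
Recursive splits:
  root=5; inorder splits into left=[1], right=[9, 28, 29]
  root=29; inorder splits into left=[9, 28], right=[]
  root=9; inorder splits into left=[], right=[28]
  root=28; inorder splits into left=[], right=[]
  root=1; inorder splits into left=[], right=[]
Reconstructed level-order: [5, 1, 29, 9, 28]


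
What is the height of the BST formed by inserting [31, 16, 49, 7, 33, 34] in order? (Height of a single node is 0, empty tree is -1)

Insertion order: [31, 16, 49, 7, 33, 34]
Tree (level-order array): [31, 16, 49, 7, None, 33, None, None, None, None, 34]
Compute height bottom-up (empty subtree = -1):
  height(7) = 1 + max(-1, -1) = 0
  height(16) = 1 + max(0, -1) = 1
  height(34) = 1 + max(-1, -1) = 0
  height(33) = 1 + max(-1, 0) = 1
  height(49) = 1 + max(1, -1) = 2
  height(31) = 1 + max(1, 2) = 3
Height = 3


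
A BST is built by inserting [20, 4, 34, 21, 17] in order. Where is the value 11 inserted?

Starting tree (level order): [20, 4, 34, None, 17, 21]
Insertion path: 20 -> 4 -> 17
Result: insert 11 as left child of 17
Final tree (level order): [20, 4, 34, None, 17, 21, None, 11]


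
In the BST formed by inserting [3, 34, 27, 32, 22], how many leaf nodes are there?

Tree built from: [3, 34, 27, 32, 22]
Tree (level-order array): [3, None, 34, 27, None, 22, 32]
Rule: A leaf has 0 children.
Per-node child counts:
  node 3: 1 child(ren)
  node 34: 1 child(ren)
  node 27: 2 child(ren)
  node 22: 0 child(ren)
  node 32: 0 child(ren)
Matching nodes: [22, 32]
Count of leaf nodes: 2


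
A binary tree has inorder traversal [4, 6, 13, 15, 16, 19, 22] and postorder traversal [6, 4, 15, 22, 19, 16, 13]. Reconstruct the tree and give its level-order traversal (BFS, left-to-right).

Inorder:   [4, 6, 13, 15, 16, 19, 22]
Postorder: [6, 4, 15, 22, 19, 16, 13]
Algorithm: postorder visits root last, so walk postorder right-to-left;
each value is the root of the current inorder slice — split it at that
value, recurse on the right subtree first, then the left.
Recursive splits:
  root=13; inorder splits into left=[4, 6], right=[15, 16, 19, 22]
  root=16; inorder splits into left=[15], right=[19, 22]
  root=19; inorder splits into left=[], right=[22]
  root=22; inorder splits into left=[], right=[]
  root=15; inorder splits into left=[], right=[]
  root=4; inorder splits into left=[], right=[6]
  root=6; inorder splits into left=[], right=[]
Reconstructed level-order: [13, 4, 16, 6, 15, 19, 22]


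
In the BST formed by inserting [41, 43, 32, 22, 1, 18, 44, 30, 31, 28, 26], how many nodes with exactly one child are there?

Tree built from: [41, 43, 32, 22, 1, 18, 44, 30, 31, 28, 26]
Tree (level-order array): [41, 32, 43, 22, None, None, 44, 1, 30, None, None, None, 18, 28, 31, None, None, 26]
Rule: These are nodes with exactly 1 non-null child.
Per-node child counts:
  node 41: 2 child(ren)
  node 32: 1 child(ren)
  node 22: 2 child(ren)
  node 1: 1 child(ren)
  node 18: 0 child(ren)
  node 30: 2 child(ren)
  node 28: 1 child(ren)
  node 26: 0 child(ren)
  node 31: 0 child(ren)
  node 43: 1 child(ren)
  node 44: 0 child(ren)
Matching nodes: [32, 1, 28, 43]
Count of nodes with exactly one child: 4


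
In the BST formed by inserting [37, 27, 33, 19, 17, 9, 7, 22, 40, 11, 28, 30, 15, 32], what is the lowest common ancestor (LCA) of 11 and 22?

Tree insertion order: [37, 27, 33, 19, 17, 9, 7, 22, 40, 11, 28, 30, 15, 32]
Tree (level-order array): [37, 27, 40, 19, 33, None, None, 17, 22, 28, None, 9, None, None, None, None, 30, 7, 11, None, 32, None, None, None, 15]
In a BST, the LCA of p=11, q=22 is the first node v on the
root-to-leaf path with p <= v <= q (go left if both < v, right if both > v).
Walk from root:
  at 37: both 11 and 22 < 37, go left
  at 27: both 11 and 22 < 27, go left
  at 19: 11 <= 19 <= 22, this is the LCA
LCA = 19


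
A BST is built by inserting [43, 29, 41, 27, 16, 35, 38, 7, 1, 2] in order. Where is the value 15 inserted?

Starting tree (level order): [43, 29, None, 27, 41, 16, None, 35, None, 7, None, None, 38, 1, None, None, None, None, 2]
Insertion path: 43 -> 29 -> 27 -> 16 -> 7
Result: insert 15 as right child of 7
Final tree (level order): [43, 29, None, 27, 41, 16, None, 35, None, 7, None, None, 38, 1, 15, None, None, None, 2]


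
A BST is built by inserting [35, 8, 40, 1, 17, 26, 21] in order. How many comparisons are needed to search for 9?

Search path for 9: 35 -> 8 -> 17
Found: False
Comparisons: 3


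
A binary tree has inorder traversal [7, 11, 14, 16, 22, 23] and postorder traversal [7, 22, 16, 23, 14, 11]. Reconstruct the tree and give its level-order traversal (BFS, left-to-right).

Inorder:   [7, 11, 14, 16, 22, 23]
Postorder: [7, 22, 16, 23, 14, 11]
Algorithm: postorder visits root last, so walk postorder right-to-left;
each value is the root of the current inorder slice — split it at that
value, recurse on the right subtree first, then the left.
Recursive splits:
  root=11; inorder splits into left=[7], right=[14, 16, 22, 23]
  root=14; inorder splits into left=[], right=[16, 22, 23]
  root=23; inorder splits into left=[16, 22], right=[]
  root=16; inorder splits into left=[], right=[22]
  root=22; inorder splits into left=[], right=[]
  root=7; inorder splits into left=[], right=[]
Reconstructed level-order: [11, 7, 14, 23, 16, 22]


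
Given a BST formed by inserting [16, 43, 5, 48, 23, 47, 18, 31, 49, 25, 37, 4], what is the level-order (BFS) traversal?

Tree insertion order: [16, 43, 5, 48, 23, 47, 18, 31, 49, 25, 37, 4]
Tree (level-order array): [16, 5, 43, 4, None, 23, 48, None, None, 18, 31, 47, 49, None, None, 25, 37]
BFS from the root, enqueuing left then right child of each popped node:
  queue [16] -> pop 16, enqueue [5, 43], visited so far: [16]
  queue [5, 43] -> pop 5, enqueue [4], visited so far: [16, 5]
  queue [43, 4] -> pop 43, enqueue [23, 48], visited so far: [16, 5, 43]
  queue [4, 23, 48] -> pop 4, enqueue [none], visited so far: [16, 5, 43, 4]
  queue [23, 48] -> pop 23, enqueue [18, 31], visited so far: [16, 5, 43, 4, 23]
  queue [48, 18, 31] -> pop 48, enqueue [47, 49], visited so far: [16, 5, 43, 4, 23, 48]
  queue [18, 31, 47, 49] -> pop 18, enqueue [none], visited so far: [16, 5, 43, 4, 23, 48, 18]
  queue [31, 47, 49] -> pop 31, enqueue [25, 37], visited so far: [16, 5, 43, 4, 23, 48, 18, 31]
  queue [47, 49, 25, 37] -> pop 47, enqueue [none], visited so far: [16, 5, 43, 4, 23, 48, 18, 31, 47]
  queue [49, 25, 37] -> pop 49, enqueue [none], visited so far: [16, 5, 43, 4, 23, 48, 18, 31, 47, 49]
  queue [25, 37] -> pop 25, enqueue [none], visited so far: [16, 5, 43, 4, 23, 48, 18, 31, 47, 49, 25]
  queue [37] -> pop 37, enqueue [none], visited so far: [16, 5, 43, 4, 23, 48, 18, 31, 47, 49, 25, 37]
Result: [16, 5, 43, 4, 23, 48, 18, 31, 47, 49, 25, 37]


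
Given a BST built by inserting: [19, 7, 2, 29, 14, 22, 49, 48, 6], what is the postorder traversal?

Tree insertion order: [19, 7, 2, 29, 14, 22, 49, 48, 6]
Tree (level-order array): [19, 7, 29, 2, 14, 22, 49, None, 6, None, None, None, None, 48]
Postorder traversal: [6, 2, 14, 7, 22, 48, 49, 29, 19]


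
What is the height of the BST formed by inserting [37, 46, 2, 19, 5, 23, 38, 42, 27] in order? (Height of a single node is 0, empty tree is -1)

Insertion order: [37, 46, 2, 19, 5, 23, 38, 42, 27]
Tree (level-order array): [37, 2, 46, None, 19, 38, None, 5, 23, None, 42, None, None, None, 27]
Compute height bottom-up (empty subtree = -1):
  height(5) = 1 + max(-1, -1) = 0
  height(27) = 1 + max(-1, -1) = 0
  height(23) = 1 + max(-1, 0) = 1
  height(19) = 1 + max(0, 1) = 2
  height(2) = 1 + max(-1, 2) = 3
  height(42) = 1 + max(-1, -1) = 0
  height(38) = 1 + max(-1, 0) = 1
  height(46) = 1 + max(1, -1) = 2
  height(37) = 1 + max(3, 2) = 4
Height = 4


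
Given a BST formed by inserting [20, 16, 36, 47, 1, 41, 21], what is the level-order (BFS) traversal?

Tree insertion order: [20, 16, 36, 47, 1, 41, 21]
Tree (level-order array): [20, 16, 36, 1, None, 21, 47, None, None, None, None, 41]
BFS from the root, enqueuing left then right child of each popped node:
  queue [20] -> pop 20, enqueue [16, 36], visited so far: [20]
  queue [16, 36] -> pop 16, enqueue [1], visited so far: [20, 16]
  queue [36, 1] -> pop 36, enqueue [21, 47], visited so far: [20, 16, 36]
  queue [1, 21, 47] -> pop 1, enqueue [none], visited so far: [20, 16, 36, 1]
  queue [21, 47] -> pop 21, enqueue [none], visited so far: [20, 16, 36, 1, 21]
  queue [47] -> pop 47, enqueue [41], visited so far: [20, 16, 36, 1, 21, 47]
  queue [41] -> pop 41, enqueue [none], visited so far: [20, 16, 36, 1, 21, 47, 41]
Result: [20, 16, 36, 1, 21, 47, 41]


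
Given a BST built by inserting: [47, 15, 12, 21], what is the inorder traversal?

Tree insertion order: [47, 15, 12, 21]
Tree (level-order array): [47, 15, None, 12, 21]
Inorder traversal: [12, 15, 21, 47]


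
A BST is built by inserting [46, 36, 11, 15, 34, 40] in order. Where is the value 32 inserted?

Starting tree (level order): [46, 36, None, 11, 40, None, 15, None, None, None, 34]
Insertion path: 46 -> 36 -> 11 -> 15 -> 34
Result: insert 32 as left child of 34
Final tree (level order): [46, 36, None, 11, 40, None, 15, None, None, None, 34, 32]


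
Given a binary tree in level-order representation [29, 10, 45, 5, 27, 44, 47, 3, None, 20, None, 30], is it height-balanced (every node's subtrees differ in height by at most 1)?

Tree (level-order array): [29, 10, 45, 5, 27, 44, 47, 3, None, 20, None, 30]
Definition: a tree is height-balanced if, at every node, |h(left) - h(right)| <= 1 (empty subtree has height -1).
Bottom-up per-node check:
  node 3: h_left=-1, h_right=-1, diff=0 [OK], height=0
  node 5: h_left=0, h_right=-1, diff=1 [OK], height=1
  node 20: h_left=-1, h_right=-1, diff=0 [OK], height=0
  node 27: h_left=0, h_right=-1, diff=1 [OK], height=1
  node 10: h_left=1, h_right=1, diff=0 [OK], height=2
  node 30: h_left=-1, h_right=-1, diff=0 [OK], height=0
  node 44: h_left=0, h_right=-1, diff=1 [OK], height=1
  node 47: h_left=-1, h_right=-1, diff=0 [OK], height=0
  node 45: h_left=1, h_right=0, diff=1 [OK], height=2
  node 29: h_left=2, h_right=2, diff=0 [OK], height=3
All nodes satisfy the balance condition.
Result: Balanced


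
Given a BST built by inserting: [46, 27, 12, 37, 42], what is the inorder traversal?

Tree insertion order: [46, 27, 12, 37, 42]
Tree (level-order array): [46, 27, None, 12, 37, None, None, None, 42]
Inorder traversal: [12, 27, 37, 42, 46]


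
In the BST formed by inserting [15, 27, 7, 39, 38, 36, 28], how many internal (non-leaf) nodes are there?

Tree built from: [15, 27, 7, 39, 38, 36, 28]
Tree (level-order array): [15, 7, 27, None, None, None, 39, 38, None, 36, None, 28]
Rule: An internal node has at least one child.
Per-node child counts:
  node 15: 2 child(ren)
  node 7: 0 child(ren)
  node 27: 1 child(ren)
  node 39: 1 child(ren)
  node 38: 1 child(ren)
  node 36: 1 child(ren)
  node 28: 0 child(ren)
Matching nodes: [15, 27, 39, 38, 36]
Count of internal (non-leaf) nodes: 5


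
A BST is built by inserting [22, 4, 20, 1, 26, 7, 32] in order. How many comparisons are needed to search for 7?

Search path for 7: 22 -> 4 -> 20 -> 7
Found: True
Comparisons: 4


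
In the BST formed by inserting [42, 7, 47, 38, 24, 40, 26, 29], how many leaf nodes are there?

Tree built from: [42, 7, 47, 38, 24, 40, 26, 29]
Tree (level-order array): [42, 7, 47, None, 38, None, None, 24, 40, None, 26, None, None, None, 29]
Rule: A leaf has 0 children.
Per-node child counts:
  node 42: 2 child(ren)
  node 7: 1 child(ren)
  node 38: 2 child(ren)
  node 24: 1 child(ren)
  node 26: 1 child(ren)
  node 29: 0 child(ren)
  node 40: 0 child(ren)
  node 47: 0 child(ren)
Matching nodes: [29, 40, 47]
Count of leaf nodes: 3
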